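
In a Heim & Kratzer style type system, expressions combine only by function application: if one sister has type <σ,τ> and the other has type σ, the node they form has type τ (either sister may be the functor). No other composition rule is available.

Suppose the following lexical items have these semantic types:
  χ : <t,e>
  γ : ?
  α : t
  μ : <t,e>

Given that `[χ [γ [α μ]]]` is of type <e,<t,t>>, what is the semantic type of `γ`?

[χ [γ [α μ]]] is required to be <e,<t,t>>. χ : <t,e> cannot yield <e,<t,t>> as functor, so [γ [α μ]] : <<t,e>,<e,<t,t>>>.
[γ [α μ]] is required to be <<t,e>,<e,<t,t>>>. [α μ] : e cannot yield <<t,e>,<e,<t,t>>> as functor, so γ : <e,<<t,e>,<e,<t,t>>>>.

<e,<<t,e>,<e,<t,t>>>>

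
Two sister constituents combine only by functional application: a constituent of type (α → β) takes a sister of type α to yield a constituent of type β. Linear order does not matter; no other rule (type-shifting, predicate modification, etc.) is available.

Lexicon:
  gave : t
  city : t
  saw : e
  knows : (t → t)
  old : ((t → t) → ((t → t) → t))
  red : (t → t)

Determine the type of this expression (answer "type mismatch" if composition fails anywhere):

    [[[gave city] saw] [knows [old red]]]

type mismatch

[gave city]: t and t cannot combine by function application — type clash.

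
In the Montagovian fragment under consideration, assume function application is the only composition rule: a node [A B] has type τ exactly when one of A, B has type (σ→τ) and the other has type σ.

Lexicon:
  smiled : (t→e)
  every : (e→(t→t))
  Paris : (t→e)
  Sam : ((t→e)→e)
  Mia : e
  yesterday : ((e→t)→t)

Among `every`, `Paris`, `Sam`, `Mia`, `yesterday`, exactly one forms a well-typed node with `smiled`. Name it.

Sam

every : (e→(t→t)) — neither side's domain matches the other.
Paris : (t→e) — neither side's domain matches the other.
Sam — combines: Sam : ((t→e)→e) takes smiled : (t→e) as argument, giving e.
Mia : e — neither side's domain matches the other.
yesterday : ((e→t)→t) — neither side's domain matches the other.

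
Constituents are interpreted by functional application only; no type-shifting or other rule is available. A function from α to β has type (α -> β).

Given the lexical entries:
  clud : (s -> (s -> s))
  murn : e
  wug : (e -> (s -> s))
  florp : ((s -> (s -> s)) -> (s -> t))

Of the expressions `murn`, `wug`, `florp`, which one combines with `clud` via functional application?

murn : e — clud needs s; murn needs nothing (atomic); neither fits.
wug : (e -> (s -> s)) — clud needs s; wug needs e; neither fits.
florp — combines: florp : ((s -> (s -> s)) -> (s -> t)) takes clud : (s -> (s -> s)) as argument, giving (s -> t).

florp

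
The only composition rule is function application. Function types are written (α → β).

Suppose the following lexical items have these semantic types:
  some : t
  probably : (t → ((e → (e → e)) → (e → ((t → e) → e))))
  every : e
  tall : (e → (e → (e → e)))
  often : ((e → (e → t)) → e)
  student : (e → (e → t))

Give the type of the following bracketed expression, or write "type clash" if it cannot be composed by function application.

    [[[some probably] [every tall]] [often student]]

[some probably]: (t → ((e → (e → e)) → (e → ((t → e) → e)))) applied to t yields ((e → (e → e)) → (e → ((t → e) → e))).
[every tall]: (e → (e → (e → e))) applied to e yields (e → (e → e)).
[[some probably] [every tall]]: ((e → (e → e)) → (e → ((t → e) → e))) applied to (e → (e → e)) yields (e → ((t → e) → e)).
[often student]: ((e → (e → t)) → e) applied to (e → (e → t)) yields e.
[[[some probably] [every tall]] [often student]]: (e → ((t → e) → e)) applied to e yields ((t → e) → e).

((t → e) → e)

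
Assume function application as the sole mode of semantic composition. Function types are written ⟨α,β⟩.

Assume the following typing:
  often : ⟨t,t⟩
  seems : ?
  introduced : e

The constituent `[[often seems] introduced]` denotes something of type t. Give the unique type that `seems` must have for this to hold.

⟨⟨t,t⟩,⟨e,t⟩⟩

[[often seems] introduced] must have type t. The sister introduced has type e; that is not a function onto t, so [often seems] must be the functor, of type ⟨e,t⟩.
[often seems] must have type ⟨e,t⟩. The sister often has type ⟨t,t⟩; that is not a function onto ⟨e,t⟩, so seems must be the functor, of type ⟨⟨t,t⟩,⟨e,t⟩⟩.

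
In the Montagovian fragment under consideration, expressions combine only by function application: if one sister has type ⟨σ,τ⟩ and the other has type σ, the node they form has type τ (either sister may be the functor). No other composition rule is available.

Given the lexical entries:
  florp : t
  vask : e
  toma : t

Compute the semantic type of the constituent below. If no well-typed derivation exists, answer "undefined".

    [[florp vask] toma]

At [florp vask]: neither t nor e can take the other as argument; the node is ill-typed.

undefined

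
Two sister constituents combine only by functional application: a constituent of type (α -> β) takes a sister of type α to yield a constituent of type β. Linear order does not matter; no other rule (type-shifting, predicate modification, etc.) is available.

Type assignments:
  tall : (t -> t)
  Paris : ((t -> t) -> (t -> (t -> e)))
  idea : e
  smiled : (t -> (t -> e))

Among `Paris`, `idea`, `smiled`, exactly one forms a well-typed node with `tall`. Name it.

Paris — combines: Paris : ((t -> t) -> (t -> (t -> e))) takes tall : (t -> t) as argument, giving (t -> (t -> e)).
idea : e — no; tall wants t, and idea wants nothing (atomic).
smiled : (t -> (t -> e)) — no; tall wants t, and smiled wants t.

Paris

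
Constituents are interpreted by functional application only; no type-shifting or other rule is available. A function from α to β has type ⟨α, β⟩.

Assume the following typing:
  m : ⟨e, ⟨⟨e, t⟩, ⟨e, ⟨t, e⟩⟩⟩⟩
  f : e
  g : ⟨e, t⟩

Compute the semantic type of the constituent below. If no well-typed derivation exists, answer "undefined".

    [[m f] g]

⟨e, ⟨t, e⟩⟩

At [m f], m : ⟨e, ⟨⟨e, t⟩, ⟨e, ⟨t, e⟩⟩⟩⟩ takes f : e, giving ⟨⟨e, t⟩, ⟨e, ⟨t, e⟩⟩⟩.
At [[m f] g], [m f] : ⟨⟨e, t⟩, ⟨e, ⟨t, e⟩⟩⟩ takes g : ⟨e, t⟩, giving ⟨e, ⟨t, e⟩⟩.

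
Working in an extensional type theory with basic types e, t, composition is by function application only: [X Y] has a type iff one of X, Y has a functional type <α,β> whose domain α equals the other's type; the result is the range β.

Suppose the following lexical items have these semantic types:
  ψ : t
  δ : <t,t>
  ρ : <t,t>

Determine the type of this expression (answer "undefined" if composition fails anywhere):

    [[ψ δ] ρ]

At [ψ δ], δ : <t,t> takes ψ : t, giving t.
At [[ψ δ] ρ], ρ : <t,t> takes [ψ δ] : t, giving t.

t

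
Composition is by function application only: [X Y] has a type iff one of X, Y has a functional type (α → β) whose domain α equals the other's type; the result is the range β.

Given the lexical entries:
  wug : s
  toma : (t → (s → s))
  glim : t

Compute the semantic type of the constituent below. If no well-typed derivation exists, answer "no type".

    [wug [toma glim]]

[toma glim]: functor toma : (t → (s → s)), argument glim : t; result (s → s).
[wug [toma glim]]: functor [toma glim] : (s → s), argument wug : s; result s.

s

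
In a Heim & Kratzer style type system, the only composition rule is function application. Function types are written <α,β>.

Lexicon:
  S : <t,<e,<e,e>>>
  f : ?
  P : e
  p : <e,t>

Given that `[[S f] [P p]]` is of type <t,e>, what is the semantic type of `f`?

[[S f] [P p]] is required to be <t,e>. [P p] : t cannot yield <t,e> as functor, so [S f] : <t,<t,e>>.
[S f] is required to be <t,<t,e>>. S : <t,<e,<e,e>>> cannot yield <t,<t,e>> as functor, so f : <<t,<e,<e,e>>>,<t,<t,e>>>.

<<t,<e,<e,e>>>,<t,<t,e>>>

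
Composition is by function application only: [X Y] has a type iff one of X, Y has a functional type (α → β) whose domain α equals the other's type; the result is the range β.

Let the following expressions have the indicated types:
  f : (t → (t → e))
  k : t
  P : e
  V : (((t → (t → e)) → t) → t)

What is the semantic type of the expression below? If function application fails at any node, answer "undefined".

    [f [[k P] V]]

At [k P]: neither t nor e can take the other as argument; the node is ill-typed.

undefined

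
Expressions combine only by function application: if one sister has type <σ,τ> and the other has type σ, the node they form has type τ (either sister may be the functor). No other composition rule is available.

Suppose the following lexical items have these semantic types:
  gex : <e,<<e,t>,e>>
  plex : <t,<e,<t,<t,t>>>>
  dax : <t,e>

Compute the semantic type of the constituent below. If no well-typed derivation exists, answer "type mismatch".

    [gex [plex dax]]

[plex dax]: <t,<e,<t,<t,t>>>> with <t,e> — neither is a function whose domain matches the other; composition fails here.

type mismatch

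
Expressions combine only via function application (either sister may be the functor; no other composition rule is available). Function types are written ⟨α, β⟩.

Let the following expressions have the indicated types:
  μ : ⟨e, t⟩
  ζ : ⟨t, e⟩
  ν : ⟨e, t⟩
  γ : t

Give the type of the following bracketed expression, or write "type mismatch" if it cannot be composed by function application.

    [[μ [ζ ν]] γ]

[ζ ν]: ⟨t, e⟩ with ⟨e, t⟩ — neither is a function whose domain matches the other; composition fails here.

type mismatch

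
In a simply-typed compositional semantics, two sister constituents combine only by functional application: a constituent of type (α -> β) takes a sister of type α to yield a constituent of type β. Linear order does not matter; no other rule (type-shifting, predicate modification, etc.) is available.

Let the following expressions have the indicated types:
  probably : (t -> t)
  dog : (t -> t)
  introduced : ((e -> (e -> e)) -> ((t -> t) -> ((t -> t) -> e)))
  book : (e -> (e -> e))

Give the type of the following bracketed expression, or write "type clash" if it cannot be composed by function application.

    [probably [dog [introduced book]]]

At [introduced book], introduced : ((e -> (e -> e)) -> ((t -> t) -> ((t -> t) -> e))) takes book : (e -> (e -> e)), giving ((t -> t) -> ((t -> t) -> e)).
At [dog [introduced book]], [introduced book] : ((t -> t) -> ((t -> t) -> e)) takes dog : (t -> t), giving ((t -> t) -> e).
At [probably [dog [introduced book]]], [dog [introduced book]] : ((t -> t) -> e) takes probably : (t -> t), giving e.

e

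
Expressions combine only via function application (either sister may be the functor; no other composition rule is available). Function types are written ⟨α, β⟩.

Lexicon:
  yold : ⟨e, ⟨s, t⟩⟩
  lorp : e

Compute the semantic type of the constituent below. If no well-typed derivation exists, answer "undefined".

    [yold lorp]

⟨s, t⟩

[yold lorp]: functor yold : ⟨e, ⟨s, t⟩⟩, argument lorp : e; result ⟨s, t⟩.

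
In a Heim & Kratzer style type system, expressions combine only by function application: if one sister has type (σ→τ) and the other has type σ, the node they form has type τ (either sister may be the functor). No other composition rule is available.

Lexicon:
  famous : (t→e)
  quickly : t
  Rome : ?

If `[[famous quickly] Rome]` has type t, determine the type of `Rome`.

[[famous quickly] Rome] must have type t. The sister [famous quickly] has type e; that is not a function onto t, so Rome must be the functor, of type (e→t).

(e→t)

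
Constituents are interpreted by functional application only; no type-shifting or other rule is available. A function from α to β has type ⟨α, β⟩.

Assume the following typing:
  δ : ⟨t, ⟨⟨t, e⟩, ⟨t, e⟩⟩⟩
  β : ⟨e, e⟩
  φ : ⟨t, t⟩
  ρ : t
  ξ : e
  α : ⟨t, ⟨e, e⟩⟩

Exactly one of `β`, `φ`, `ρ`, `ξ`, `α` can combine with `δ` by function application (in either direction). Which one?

β : ⟨e, e⟩ — neither side's domain matches the other.
φ : ⟨t, t⟩ — neither side's domain matches the other.
ρ — combines: δ : ⟨t, ⟨⟨t, e⟩, ⟨t, e⟩⟩⟩ takes ρ : t as argument, giving ⟨⟨t, e⟩, ⟨t, e⟩⟩.
ξ : e — neither side's domain matches the other.
α : ⟨t, ⟨e, e⟩⟩ — neither side's domain matches the other.

ρ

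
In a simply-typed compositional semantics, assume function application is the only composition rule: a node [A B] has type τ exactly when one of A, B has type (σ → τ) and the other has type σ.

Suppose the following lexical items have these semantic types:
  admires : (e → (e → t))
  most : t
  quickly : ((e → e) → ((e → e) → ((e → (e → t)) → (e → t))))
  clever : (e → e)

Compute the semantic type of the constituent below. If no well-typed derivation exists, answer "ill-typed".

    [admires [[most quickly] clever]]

[most quickly]: t with ((e → e) → ((e → e) → ((e → (e → t)) → (e → t)))) — neither is a function whose domain matches the other; composition fails here.

ill-typed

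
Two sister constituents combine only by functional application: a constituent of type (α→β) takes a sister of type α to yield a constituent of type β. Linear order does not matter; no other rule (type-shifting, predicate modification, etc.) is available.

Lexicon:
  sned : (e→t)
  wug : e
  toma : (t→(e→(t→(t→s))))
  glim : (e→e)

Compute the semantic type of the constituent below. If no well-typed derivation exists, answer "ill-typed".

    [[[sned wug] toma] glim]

[sned wug] — sned of type (e→t) combines with wug of type e: type t.
[[sned wug] toma] — toma of type (t→(e→(t→(t→s)))) combines with [sned wug] of type t: type (e→(t→(t→s))).
[[[sned wug] toma] glim]: (e→(t→(t→s))) with (e→e) — neither is a function whose domain matches the other; composition fails here.

ill-typed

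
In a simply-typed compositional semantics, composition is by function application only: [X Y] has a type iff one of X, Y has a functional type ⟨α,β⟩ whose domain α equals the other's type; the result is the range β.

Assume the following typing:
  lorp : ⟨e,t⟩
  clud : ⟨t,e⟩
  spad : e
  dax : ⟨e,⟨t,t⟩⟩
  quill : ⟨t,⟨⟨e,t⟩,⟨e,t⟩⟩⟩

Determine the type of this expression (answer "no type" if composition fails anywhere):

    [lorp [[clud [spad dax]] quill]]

[spad dax]: functor dax : ⟨e,⟨t,t⟩⟩, argument spad : e; result ⟨t,t⟩.
At [clud [spad dax]]: neither ⟨t,e⟩ nor ⟨t,t⟩ can take the other as argument; the node is ill-typed.

no type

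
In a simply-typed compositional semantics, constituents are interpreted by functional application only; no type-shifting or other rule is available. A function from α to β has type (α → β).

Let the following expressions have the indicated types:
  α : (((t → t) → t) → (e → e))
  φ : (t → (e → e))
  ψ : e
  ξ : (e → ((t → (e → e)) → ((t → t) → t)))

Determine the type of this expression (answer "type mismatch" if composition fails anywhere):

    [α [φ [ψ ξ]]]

[ψ ξ]: (e → ((t → (e → e)) → ((t → t) → t))) applied to e yields ((t → (e → e)) → ((t → t) → t)).
[φ [ψ ξ]]: ((t → (e → e)) → ((t → t) → t)) applied to (t → (e → e)) yields ((t → t) → t).
[α [φ [ψ ξ]]]: (((t → t) → t) → (e → e)) applied to ((t → t) → t) yields (e → e).

(e → e)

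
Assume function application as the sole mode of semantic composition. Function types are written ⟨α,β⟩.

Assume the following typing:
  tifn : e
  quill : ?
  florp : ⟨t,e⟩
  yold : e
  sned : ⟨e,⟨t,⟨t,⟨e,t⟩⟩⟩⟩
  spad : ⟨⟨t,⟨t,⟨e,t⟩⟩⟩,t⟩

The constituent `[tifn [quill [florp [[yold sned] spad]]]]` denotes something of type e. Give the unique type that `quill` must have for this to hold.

For [tifn [quill [florp [[yold sned] spad]]]] to have type e with tifn of type e, [quill [florp [[yold sned] spad]]] must be the function: [quill [florp [[yold sned] spad]]] : ⟨e,e⟩.
For [quill [florp [[yold sned] spad]]] to have type ⟨e,e⟩ with [florp [[yold sned] spad]] of type e, quill must be the function: quill : ⟨e,⟨e,e⟩⟩.

⟨e,⟨e,e⟩⟩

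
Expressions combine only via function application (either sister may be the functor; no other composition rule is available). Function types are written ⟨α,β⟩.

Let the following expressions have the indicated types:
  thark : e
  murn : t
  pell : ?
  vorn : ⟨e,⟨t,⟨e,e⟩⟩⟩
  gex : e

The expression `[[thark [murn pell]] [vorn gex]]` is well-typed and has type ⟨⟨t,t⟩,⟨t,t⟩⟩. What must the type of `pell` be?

⟨t,⟨e,⟨⟨t,⟨e,e⟩⟩,⟨⟨t,t⟩,⟨t,t⟩⟩⟩⟩⟩

[[thark [murn pell]] [vorn gex]] is required to be ⟨⟨t,t⟩,⟨t,t⟩⟩. [vorn gex] : ⟨t,⟨e,e⟩⟩ cannot yield ⟨⟨t,t⟩,⟨t,t⟩⟩ as functor, so [thark [murn pell]] : ⟨⟨t,⟨e,e⟩⟩,⟨⟨t,t⟩,⟨t,t⟩⟩⟩.
[thark [murn pell]] is required to be ⟨⟨t,⟨e,e⟩⟩,⟨⟨t,t⟩,⟨t,t⟩⟩⟩. thark : e cannot yield ⟨⟨t,⟨e,e⟩⟩,⟨⟨t,t⟩,⟨t,t⟩⟩⟩ as functor, so [murn pell] : ⟨e,⟨⟨t,⟨e,e⟩⟩,⟨⟨t,t⟩,⟨t,t⟩⟩⟩⟩.
[murn pell] is required to be ⟨e,⟨⟨t,⟨e,e⟩⟩,⟨⟨t,t⟩,⟨t,t⟩⟩⟩⟩. murn : t cannot yield ⟨e,⟨⟨t,⟨e,e⟩⟩,⟨⟨t,t⟩,⟨t,t⟩⟩⟩⟩ as functor, so pell : ⟨t,⟨e,⟨⟨t,⟨e,e⟩⟩,⟨⟨t,t⟩,⟨t,t⟩⟩⟩⟩⟩.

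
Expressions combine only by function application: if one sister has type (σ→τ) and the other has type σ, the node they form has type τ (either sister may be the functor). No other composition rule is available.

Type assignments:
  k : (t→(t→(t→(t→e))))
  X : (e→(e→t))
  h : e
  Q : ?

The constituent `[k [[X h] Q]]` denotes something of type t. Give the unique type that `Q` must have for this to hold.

((e→t)→((t→(t→(t→(t→e))))→t))

[k [[X h] Q]] is required to be t. k : (t→(t→(t→(t→e)))) cannot yield t as functor, so [[X h] Q] : ((t→(t→(t→(t→e))))→t).
[[X h] Q] is required to be ((t→(t→(t→(t→e))))→t). [X h] : (e→t) cannot yield ((t→(t→(t→(t→e))))→t) as functor, so Q : ((e→t)→((t→(t→(t→(t→e))))→t)).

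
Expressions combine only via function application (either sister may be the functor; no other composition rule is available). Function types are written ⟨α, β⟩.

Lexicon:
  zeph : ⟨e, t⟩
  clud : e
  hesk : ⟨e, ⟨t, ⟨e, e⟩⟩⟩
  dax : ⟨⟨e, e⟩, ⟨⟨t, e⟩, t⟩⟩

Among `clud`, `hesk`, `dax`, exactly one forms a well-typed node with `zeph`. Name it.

clud

clud — combines: zeph : ⟨e, t⟩ takes clud : e as argument, giving t.
hesk : ⟨e, ⟨t, ⟨e, e⟩⟩⟩ — no; zeph wants e, and hesk wants e.
dax : ⟨⟨e, e⟩, ⟨⟨t, e⟩, t⟩⟩ — no; zeph wants e, and dax wants ⟨e, e⟩.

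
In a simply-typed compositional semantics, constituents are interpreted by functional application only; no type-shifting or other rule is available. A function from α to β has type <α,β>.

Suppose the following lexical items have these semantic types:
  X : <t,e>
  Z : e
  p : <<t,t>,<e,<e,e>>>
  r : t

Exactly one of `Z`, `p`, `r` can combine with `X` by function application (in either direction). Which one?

Z : e — does not combine with X.
p : <<t,t>,<e,<e,e>>> — does not combine with X.
r — combines: X : <t,e> takes r : t as argument, giving e.

r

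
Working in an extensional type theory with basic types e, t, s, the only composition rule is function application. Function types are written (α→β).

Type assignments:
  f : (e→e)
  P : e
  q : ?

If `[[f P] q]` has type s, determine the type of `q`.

For [[f P] q] to have type s with [f P] of type e, q must be the function: q : (e→s).

(e→s)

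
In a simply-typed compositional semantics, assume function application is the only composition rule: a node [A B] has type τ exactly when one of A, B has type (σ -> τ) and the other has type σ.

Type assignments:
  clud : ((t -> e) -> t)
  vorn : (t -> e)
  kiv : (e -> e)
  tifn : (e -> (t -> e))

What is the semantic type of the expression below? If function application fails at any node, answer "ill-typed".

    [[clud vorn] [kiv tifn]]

ill-typed

[clud vorn]: functor clud : ((t -> e) -> t), argument vorn : (t -> e); result t.
[kiv tifn]: (e -> e) and (e -> (t -> e)) cannot combine by function application — type clash.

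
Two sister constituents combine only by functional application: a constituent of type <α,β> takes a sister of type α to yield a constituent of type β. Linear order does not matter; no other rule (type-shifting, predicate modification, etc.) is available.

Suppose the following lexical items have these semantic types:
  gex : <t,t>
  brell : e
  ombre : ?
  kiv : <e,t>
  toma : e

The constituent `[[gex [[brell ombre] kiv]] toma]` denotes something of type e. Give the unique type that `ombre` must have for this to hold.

<e,<<e,t>,<<t,t>,<e,e>>>>

[[gex [[brell ombre] kiv]] toma] is required to be e. toma : e cannot yield e as functor, so [gex [[brell ombre] kiv]] : <e,e>.
[gex [[brell ombre] kiv]] is required to be <e,e>. gex : <t,t> cannot yield <e,e> as functor, so [[brell ombre] kiv] : <<t,t>,<e,e>>.
[[brell ombre] kiv] is required to be <<t,t>,<e,e>>. kiv : <e,t> cannot yield <<t,t>,<e,e>> as functor, so [brell ombre] : <<e,t>,<<t,t>,<e,e>>>.
[brell ombre] is required to be <<e,t>,<<t,t>,<e,e>>>. brell : e cannot yield <<e,t>,<<t,t>,<e,e>>> as functor, so ombre : <e,<<e,t>,<<t,t>,<e,e>>>>.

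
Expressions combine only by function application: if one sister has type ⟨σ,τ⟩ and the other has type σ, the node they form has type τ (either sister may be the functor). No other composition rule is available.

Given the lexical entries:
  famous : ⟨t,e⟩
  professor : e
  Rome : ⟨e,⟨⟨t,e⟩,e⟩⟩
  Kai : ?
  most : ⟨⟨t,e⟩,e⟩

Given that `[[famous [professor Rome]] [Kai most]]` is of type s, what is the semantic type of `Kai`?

⟨⟨⟨t,e⟩,e⟩,⟨e,s⟩⟩

[[famous [professor Rome]] [Kai most]] is required to be s. [famous [professor Rome]] : e cannot yield s as functor, so [Kai most] : ⟨e,s⟩.
[Kai most] is required to be ⟨e,s⟩. most : ⟨⟨t,e⟩,e⟩ cannot yield ⟨e,s⟩ as functor, so Kai : ⟨⟨⟨t,e⟩,e⟩,⟨e,s⟩⟩.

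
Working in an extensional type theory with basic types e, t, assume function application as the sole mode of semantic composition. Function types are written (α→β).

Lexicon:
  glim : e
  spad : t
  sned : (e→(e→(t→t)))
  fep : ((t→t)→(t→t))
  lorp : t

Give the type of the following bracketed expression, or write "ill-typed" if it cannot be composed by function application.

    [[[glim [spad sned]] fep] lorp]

[spad sned]: t and (e→(e→(t→t))) cannot combine by function application — type clash.

ill-typed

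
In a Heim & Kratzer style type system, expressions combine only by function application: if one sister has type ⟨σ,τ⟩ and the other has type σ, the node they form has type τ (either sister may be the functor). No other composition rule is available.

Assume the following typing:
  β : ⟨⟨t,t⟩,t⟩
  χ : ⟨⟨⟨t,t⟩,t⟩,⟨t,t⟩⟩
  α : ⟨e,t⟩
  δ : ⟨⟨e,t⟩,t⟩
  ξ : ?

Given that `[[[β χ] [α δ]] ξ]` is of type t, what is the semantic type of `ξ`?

⟨t,t⟩

[[[β χ] [α δ]] ξ] must have type t. The sister [[β χ] [α δ]] has type t; that is not a function onto t, so ξ must be the functor, of type ⟨t,t⟩.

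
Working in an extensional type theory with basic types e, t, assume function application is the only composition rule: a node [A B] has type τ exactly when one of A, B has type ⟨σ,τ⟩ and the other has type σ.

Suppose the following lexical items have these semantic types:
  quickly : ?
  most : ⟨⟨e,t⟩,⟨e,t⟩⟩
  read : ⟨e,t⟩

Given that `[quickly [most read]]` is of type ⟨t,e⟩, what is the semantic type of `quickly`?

For [quickly [most read]] to have type ⟨t,e⟩ with [most read] of type ⟨e,t⟩, quickly must be the function: quickly : ⟨⟨e,t⟩,⟨t,e⟩⟩.

⟨⟨e,t⟩,⟨t,e⟩⟩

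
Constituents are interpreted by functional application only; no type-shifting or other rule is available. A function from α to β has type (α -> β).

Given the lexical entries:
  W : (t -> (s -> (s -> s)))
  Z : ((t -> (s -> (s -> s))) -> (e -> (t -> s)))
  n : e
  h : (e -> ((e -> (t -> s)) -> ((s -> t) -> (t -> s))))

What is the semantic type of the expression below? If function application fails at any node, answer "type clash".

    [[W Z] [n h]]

((s -> t) -> (t -> s))

[W Z] — Z of type ((t -> (s -> (s -> s))) -> (e -> (t -> s))) combines with W of type (t -> (s -> (s -> s))): type (e -> (t -> s)).
[n h] — h of type (e -> ((e -> (t -> s)) -> ((s -> t) -> (t -> s)))) combines with n of type e: type ((e -> (t -> s)) -> ((s -> t) -> (t -> s))).
[[W Z] [n h]] — [n h] of type ((e -> (t -> s)) -> ((s -> t) -> (t -> s))) combines with [W Z] of type (e -> (t -> s)): type ((s -> t) -> (t -> s)).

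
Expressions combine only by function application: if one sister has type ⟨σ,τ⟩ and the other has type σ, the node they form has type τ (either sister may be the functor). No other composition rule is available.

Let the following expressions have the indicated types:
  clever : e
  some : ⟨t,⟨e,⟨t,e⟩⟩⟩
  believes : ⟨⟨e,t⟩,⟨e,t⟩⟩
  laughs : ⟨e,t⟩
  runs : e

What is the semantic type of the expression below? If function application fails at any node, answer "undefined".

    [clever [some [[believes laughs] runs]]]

⟨t,e⟩

At [believes laughs], believes : ⟨⟨e,t⟩,⟨e,t⟩⟩ takes laughs : ⟨e,t⟩, giving ⟨e,t⟩.
At [[believes laughs] runs], [believes laughs] : ⟨e,t⟩ takes runs : e, giving t.
At [some [[believes laughs] runs]], some : ⟨t,⟨e,⟨t,e⟩⟩⟩ takes [[believes laughs] runs] : t, giving ⟨e,⟨t,e⟩⟩.
At [clever [some [[believes laughs] runs]]], [some [[believes laughs] runs]] : ⟨e,⟨t,e⟩⟩ takes clever : e, giving ⟨t,e⟩.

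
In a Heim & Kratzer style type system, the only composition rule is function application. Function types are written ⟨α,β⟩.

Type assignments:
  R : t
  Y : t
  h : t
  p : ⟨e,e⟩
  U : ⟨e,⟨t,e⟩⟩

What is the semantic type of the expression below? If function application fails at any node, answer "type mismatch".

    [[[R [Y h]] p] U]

type mismatch

At [Y h]: neither t nor t can take the other as argument; the node is ill-typed.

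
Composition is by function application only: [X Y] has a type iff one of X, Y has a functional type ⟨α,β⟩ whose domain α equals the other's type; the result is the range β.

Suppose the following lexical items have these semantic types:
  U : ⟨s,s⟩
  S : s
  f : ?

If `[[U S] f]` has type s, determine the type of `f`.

[[U S] f] is required to be s. [U S] : s cannot yield s as functor, so f : ⟨s,s⟩.

⟨s,s⟩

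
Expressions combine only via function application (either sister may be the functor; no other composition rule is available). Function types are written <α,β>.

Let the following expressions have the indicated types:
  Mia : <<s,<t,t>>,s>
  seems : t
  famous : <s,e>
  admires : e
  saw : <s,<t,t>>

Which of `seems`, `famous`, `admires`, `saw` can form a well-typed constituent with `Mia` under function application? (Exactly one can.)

saw

seems : t — does not combine with Mia.
famous : <s,e> — does not combine with Mia.
admires : e — does not combine with Mia.
saw — combines: Mia : <<s,<t,t>>,s> takes saw : <s,<t,t>> as argument, giving s.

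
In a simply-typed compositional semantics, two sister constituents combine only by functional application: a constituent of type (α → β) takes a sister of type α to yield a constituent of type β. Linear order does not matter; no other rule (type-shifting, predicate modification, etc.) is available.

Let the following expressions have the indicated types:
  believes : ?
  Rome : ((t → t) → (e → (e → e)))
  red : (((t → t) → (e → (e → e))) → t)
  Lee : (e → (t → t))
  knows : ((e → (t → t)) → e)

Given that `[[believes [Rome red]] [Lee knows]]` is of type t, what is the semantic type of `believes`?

(t → (e → t))

At [[believes [Rome red]] [Lee knows]] (required: t): [Lee knows] is e, which is not a function with range t; hence [believes [Rome red]] is the functor — type (e → t).
At [believes [Rome red]] (required: (e → t)): [Rome red] is t, which is not a function with range (e → t); hence believes is the functor — type (t → (e → t)).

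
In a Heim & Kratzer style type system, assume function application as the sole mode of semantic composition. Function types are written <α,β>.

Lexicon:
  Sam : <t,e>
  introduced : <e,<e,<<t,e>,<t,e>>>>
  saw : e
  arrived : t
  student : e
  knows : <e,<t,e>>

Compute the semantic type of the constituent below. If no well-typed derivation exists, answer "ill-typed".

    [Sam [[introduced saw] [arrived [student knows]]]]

[introduced saw] — introduced of type <e,<e,<<t,e>,<t,e>>>> combines with saw of type e: type <e,<<t,e>,<t,e>>>.
[student knows] — knows of type <e,<t,e>> combines with student of type e: type <t,e>.
[arrived [student knows]] — [student knows] of type <t,e> combines with arrived of type t: type e.
[[introduced saw] [arrived [student knows]]] — [introduced saw] of type <e,<<t,e>,<t,e>>> combines with [arrived [student knows]] of type e: type <<t,e>,<t,e>>.
[Sam [[introduced saw] [arrived [student knows]]]] — [[introduced saw] [arrived [student knows]]] of type <<t,e>,<t,e>> combines with Sam of type <t,e>: type <t,e>.

<t,e>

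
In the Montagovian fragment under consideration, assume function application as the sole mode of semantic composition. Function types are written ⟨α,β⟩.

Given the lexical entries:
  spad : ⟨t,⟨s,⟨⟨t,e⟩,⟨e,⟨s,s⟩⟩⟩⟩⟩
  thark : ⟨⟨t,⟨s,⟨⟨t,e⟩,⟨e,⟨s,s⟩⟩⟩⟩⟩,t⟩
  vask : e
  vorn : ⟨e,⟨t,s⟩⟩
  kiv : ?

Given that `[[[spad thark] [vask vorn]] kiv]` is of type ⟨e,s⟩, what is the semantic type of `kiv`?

[[[spad thark] [vask vorn]] kiv] must have type ⟨e,s⟩. The sister [[spad thark] [vask vorn]] has type s; that is not a function onto ⟨e,s⟩, so kiv must be the functor, of type ⟨s,⟨e,s⟩⟩.

⟨s,⟨e,s⟩⟩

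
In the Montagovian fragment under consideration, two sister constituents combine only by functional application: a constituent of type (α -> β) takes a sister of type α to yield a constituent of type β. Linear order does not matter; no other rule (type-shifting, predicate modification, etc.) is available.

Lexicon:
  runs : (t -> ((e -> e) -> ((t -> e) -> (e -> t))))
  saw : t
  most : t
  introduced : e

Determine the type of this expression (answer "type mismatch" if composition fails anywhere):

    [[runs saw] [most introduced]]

[runs saw] — runs of type (t -> ((e -> e) -> ((t -> e) -> (e -> t)))) combines with saw of type t: type ((e -> e) -> ((t -> e) -> (e -> t))).
[most introduced]: t with e — neither is a function whose domain matches the other; composition fails here.

type mismatch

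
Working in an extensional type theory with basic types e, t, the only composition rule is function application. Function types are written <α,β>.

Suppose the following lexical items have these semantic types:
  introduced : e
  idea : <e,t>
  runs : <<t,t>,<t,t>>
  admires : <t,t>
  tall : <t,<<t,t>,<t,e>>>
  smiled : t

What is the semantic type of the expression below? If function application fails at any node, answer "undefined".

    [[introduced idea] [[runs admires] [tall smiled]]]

e

[introduced idea]: functor idea : <e,t>, argument introduced : e; result t.
[runs admires]: functor runs : <<t,t>,<t,t>>, argument admires : <t,t>; result <t,t>.
[tall smiled]: functor tall : <t,<<t,t>,<t,e>>>, argument smiled : t; result <<t,t>,<t,e>>.
[[runs admires] [tall smiled]]: functor [tall smiled] : <<t,t>,<t,e>>, argument [runs admires] : <t,t>; result <t,e>.
[[introduced idea] [[runs admires] [tall smiled]]]: functor [[runs admires] [tall smiled]] : <t,e>, argument [introduced idea] : t; result e.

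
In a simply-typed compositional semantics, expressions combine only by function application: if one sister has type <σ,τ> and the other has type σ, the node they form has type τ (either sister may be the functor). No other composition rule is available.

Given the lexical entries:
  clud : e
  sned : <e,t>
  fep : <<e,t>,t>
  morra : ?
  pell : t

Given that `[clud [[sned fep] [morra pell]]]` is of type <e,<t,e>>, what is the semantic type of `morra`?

[clud [[sned fep] [morra pell]]] is required to be <e,<t,e>>. clud : e cannot yield <e,<t,e>> as functor, so [[sned fep] [morra pell]] : <e,<e,<t,e>>>.
[[sned fep] [morra pell]] is required to be <e,<e,<t,e>>>. [sned fep] : t cannot yield <e,<e,<t,e>>> as functor, so [morra pell] : <t,<e,<e,<t,e>>>>.
[morra pell] is required to be <t,<e,<e,<t,e>>>>. pell : t cannot yield <t,<e,<e,<t,e>>>> as functor, so morra : <t,<t,<e,<e,<t,e>>>>>.

<t,<t,<e,<e,<t,e>>>>>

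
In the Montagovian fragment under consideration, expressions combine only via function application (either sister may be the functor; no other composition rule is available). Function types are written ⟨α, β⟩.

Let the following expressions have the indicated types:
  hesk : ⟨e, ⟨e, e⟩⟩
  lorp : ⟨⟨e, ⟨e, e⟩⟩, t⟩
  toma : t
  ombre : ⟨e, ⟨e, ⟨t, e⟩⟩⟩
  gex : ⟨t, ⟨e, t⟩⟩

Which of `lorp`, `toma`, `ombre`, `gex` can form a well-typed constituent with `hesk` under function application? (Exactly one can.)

lorp — combines: lorp : ⟨⟨e, ⟨e, e⟩⟩, t⟩ takes hesk : ⟨e, ⟨e, e⟩⟩ as argument, giving t.
toma : t — neither side's domain matches the other.
ombre : ⟨e, ⟨e, ⟨t, e⟩⟩⟩ — neither side's domain matches the other.
gex : ⟨t, ⟨e, t⟩⟩ — neither side's domain matches the other.

lorp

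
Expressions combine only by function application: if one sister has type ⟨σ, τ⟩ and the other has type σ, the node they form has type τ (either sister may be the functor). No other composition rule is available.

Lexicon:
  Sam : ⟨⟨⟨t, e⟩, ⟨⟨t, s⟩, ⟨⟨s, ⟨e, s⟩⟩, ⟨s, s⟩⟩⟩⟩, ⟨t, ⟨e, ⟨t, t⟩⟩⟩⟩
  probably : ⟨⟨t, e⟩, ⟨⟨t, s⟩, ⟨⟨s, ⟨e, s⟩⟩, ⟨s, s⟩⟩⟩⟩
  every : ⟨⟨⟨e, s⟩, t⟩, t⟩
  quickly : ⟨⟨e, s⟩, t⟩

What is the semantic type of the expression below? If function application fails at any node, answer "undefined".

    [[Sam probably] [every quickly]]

⟨e, ⟨t, t⟩⟩

[Sam probably]: functor Sam : ⟨⟨⟨t, e⟩, ⟨⟨t, s⟩, ⟨⟨s, ⟨e, s⟩⟩, ⟨s, s⟩⟩⟩⟩, ⟨t, ⟨e, ⟨t, t⟩⟩⟩⟩, argument probably : ⟨⟨t, e⟩, ⟨⟨t, s⟩, ⟨⟨s, ⟨e, s⟩⟩, ⟨s, s⟩⟩⟩⟩; result ⟨t, ⟨e, ⟨t, t⟩⟩⟩.
[every quickly]: functor every : ⟨⟨⟨e, s⟩, t⟩, t⟩, argument quickly : ⟨⟨e, s⟩, t⟩; result t.
[[Sam probably] [every quickly]]: functor [Sam probably] : ⟨t, ⟨e, ⟨t, t⟩⟩⟩, argument [every quickly] : t; result ⟨e, ⟨t, t⟩⟩.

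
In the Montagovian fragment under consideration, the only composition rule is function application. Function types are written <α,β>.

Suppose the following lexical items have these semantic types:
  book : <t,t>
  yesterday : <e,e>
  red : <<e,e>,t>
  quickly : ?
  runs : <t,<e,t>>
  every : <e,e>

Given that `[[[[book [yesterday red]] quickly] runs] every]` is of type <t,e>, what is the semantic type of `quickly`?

[[[[book [yesterday red]] quickly] runs] every] must have type <t,e>. The sister every has type <e,e>; that is not a function onto <t,e>, so [[[book [yesterday red]] quickly] runs] must be the functor, of type <<e,e>,<t,e>>.
[[[book [yesterday red]] quickly] runs] must have type <<e,e>,<t,e>>. The sister runs has type <t,<e,t>>; that is not a function onto <<e,e>,<t,e>>, so [[book [yesterday red]] quickly] must be the functor, of type <<t,<e,t>>,<<e,e>,<t,e>>>.
[[book [yesterday red]] quickly] must have type <<t,<e,t>>,<<e,e>,<t,e>>>. The sister [book [yesterday red]] has type t; that is not a function onto <<t,<e,t>>,<<e,e>,<t,e>>>, so quickly must be the functor, of type <t,<<t,<e,t>>,<<e,e>,<t,e>>>>.

<t,<<t,<e,t>>,<<e,e>,<t,e>>>>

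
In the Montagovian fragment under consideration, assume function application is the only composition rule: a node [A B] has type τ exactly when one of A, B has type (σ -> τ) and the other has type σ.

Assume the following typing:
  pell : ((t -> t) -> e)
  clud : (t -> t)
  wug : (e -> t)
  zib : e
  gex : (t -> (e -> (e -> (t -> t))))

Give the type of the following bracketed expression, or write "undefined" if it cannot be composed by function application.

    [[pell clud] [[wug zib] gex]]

At [pell clud], pell : ((t -> t) -> e) takes clud : (t -> t), giving e.
At [wug zib], wug : (e -> t) takes zib : e, giving t.
At [[wug zib] gex], gex : (t -> (e -> (e -> (t -> t)))) takes [wug zib] : t, giving (e -> (e -> (t -> t))).
At [[pell clud] [[wug zib] gex]], [[wug zib] gex] : (e -> (e -> (t -> t))) takes [pell clud] : e, giving (e -> (t -> t)).

(e -> (t -> t))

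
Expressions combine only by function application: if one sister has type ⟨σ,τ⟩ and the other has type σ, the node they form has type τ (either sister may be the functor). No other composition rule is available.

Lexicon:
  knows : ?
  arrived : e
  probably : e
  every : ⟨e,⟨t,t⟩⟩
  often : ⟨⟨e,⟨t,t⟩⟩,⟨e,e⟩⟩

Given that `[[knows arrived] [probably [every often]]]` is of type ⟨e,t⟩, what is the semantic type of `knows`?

⟨e,⟨e,⟨e,t⟩⟩⟩

[[knows arrived] [probably [every often]]] must have type ⟨e,t⟩. The sister [probably [every often]] has type e; that is not a function onto ⟨e,t⟩, so [knows arrived] must be the functor, of type ⟨e,⟨e,t⟩⟩.
[knows arrived] must have type ⟨e,⟨e,t⟩⟩. The sister arrived has type e; that is not a function onto ⟨e,⟨e,t⟩⟩, so knows must be the functor, of type ⟨e,⟨e,⟨e,t⟩⟩⟩.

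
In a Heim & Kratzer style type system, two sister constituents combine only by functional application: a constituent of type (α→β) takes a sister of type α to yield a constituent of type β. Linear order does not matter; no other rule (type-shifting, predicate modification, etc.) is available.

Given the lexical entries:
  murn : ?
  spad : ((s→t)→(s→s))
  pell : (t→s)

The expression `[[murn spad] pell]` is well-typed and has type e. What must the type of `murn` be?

(((s→t)→(s→s))→((t→s)→e))

[[murn spad] pell] is required to be e. pell : (t→s) cannot yield e as functor, so [murn spad] : ((t→s)→e).
[murn spad] is required to be ((t→s)→e). spad : ((s→t)→(s→s)) cannot yield ((t→s)→e) as functor, so murn : (((s→t)→(s→s))→((t→s)→e)).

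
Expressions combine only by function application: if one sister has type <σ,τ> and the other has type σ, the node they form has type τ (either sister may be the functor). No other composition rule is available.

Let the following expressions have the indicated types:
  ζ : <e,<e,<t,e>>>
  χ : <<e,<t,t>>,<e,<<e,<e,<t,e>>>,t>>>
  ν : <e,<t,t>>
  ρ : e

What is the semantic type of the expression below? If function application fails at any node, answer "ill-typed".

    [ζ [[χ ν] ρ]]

[χ ν]: functor χ : <<e,<t,t>>,<e,<<e,<e,<t,e>>>,t>>>, argument ν : <e,<t,t>>; result <e,<<e,<e,<t,e>>>,t>>.
[[χ ν] ρ]: functor [χ ν] : <e,<<e,<e,<t,e>>>,t>>, argument ρ : e; result <<e,<e,<t,e>>>,t>.
[ζ [[χ ν] ρ]]: functor [[χ ν] ρ] : <<e,<e,<t,e>>>,t>, argument ζ : <e,<e,<t,e>>>; result t.

t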